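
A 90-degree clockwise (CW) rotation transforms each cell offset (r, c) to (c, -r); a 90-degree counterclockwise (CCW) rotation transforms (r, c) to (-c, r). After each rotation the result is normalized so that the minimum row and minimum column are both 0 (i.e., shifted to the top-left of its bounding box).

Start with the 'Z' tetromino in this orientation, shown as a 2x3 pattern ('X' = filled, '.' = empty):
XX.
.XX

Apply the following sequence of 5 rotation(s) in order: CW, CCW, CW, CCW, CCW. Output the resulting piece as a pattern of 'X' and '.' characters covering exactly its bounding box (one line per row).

Start:
XX.
.XX
After rotation 1 (CW):
.X
XX
X.
After rotation 2 (CCW):
XX.
.XX
After rotation 3 (CW):
.X
XX
X.
After rotation 4 (CCW):
XX.
.XX
After rotation 5 (CCW):
.X
XX
X.

Answer: .X
XX
X.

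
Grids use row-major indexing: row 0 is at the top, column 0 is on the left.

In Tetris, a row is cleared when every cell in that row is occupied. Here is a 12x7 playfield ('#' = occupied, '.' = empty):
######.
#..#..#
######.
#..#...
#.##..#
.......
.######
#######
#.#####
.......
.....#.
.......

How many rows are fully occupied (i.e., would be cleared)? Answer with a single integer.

Answer: 1

Derivation:
Check each row:
  row 0: 1 empty cell -> not full
  row 1: 4 empty cells -> not full
  row 2: 1 empty cell -> not full
  row 3: 5 empty cells -> not full
  row 4: 3 empty cells -> not full
  row 5: 7 empty cells -> not full
  row 6: 1 empty cell -> not full
  row 7: 0 empty cells -> FULL (clear)
  row 8: 1 empty cell -> not full
  row 9: 7 empty cells -> not full
  row 10: 6 empty cells -> not full
  row 11: 7 empty cells -> not full
Total rows cleared: 1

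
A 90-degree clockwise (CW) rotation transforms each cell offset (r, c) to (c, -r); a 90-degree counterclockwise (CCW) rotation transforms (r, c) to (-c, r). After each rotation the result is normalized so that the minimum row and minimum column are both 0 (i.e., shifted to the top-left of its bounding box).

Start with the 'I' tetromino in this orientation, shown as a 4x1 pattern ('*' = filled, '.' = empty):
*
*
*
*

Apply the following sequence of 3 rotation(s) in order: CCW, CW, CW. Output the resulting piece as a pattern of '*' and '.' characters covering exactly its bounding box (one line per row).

Answer: ****

Derivation:
Start:
*
*
*
*
After rotation 1 (CCW):
****
After rotation 2 (CW):
*
*
*
*
After rotation 3 (CW):
****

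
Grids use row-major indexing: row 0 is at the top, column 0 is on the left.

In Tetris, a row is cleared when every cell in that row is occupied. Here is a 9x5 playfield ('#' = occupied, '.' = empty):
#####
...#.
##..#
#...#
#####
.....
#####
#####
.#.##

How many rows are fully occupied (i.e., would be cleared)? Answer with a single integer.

Answer: 4

Derivation:
Check each row:
  row 0: 0 empty cells -> FULL (clear)
  row 1: 4 empty cells -> not full
  row 2: 2 empty cells -> not full
  row 3: 3 empty cells -> not full
  row 4: 0 empty cells -> FULL (clear)
  row 5: 5 empty cells -> not full
  row 6: 0 empty cells -> FULL (clear)
  row 7: 0 empty cells -> FULL (clear)
  row 8: 2 empty cells -> not full
Total rows cleared: 4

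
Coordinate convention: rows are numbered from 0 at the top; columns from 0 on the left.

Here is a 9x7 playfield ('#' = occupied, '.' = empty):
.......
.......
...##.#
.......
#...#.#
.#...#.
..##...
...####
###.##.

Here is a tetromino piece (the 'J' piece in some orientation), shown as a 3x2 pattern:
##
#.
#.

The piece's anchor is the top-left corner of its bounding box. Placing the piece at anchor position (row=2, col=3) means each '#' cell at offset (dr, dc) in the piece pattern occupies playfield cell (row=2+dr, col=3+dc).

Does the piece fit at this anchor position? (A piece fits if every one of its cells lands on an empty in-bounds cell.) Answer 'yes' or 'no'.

Check each piece cell at anchor (2, 3):
  offset (0,0) -> (2,3): occupied ('#') -> FAIL
  offset (0,1) -> (2,4): occupied ('#') -> FAIL
  offset (1,0) -> (3,3): empty -> OK
  offset (2,0) -> (4,3): empty -> OK
All cells valid: no

Answer: no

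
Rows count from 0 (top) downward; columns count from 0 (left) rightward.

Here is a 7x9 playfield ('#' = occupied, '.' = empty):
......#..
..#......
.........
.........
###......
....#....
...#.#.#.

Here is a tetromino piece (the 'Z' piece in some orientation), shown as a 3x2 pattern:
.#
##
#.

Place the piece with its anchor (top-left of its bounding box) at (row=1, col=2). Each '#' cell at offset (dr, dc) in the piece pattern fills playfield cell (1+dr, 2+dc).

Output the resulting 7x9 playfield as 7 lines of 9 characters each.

Fill (1+0,2+1) = (1,3)
Fill (1+1,2+0) = (2,2)
Fill (1+1,2+1) = (2,3)
Fill (1+2,2+0) = (3,2)

Answer: ......#..
..##.....
..##.....
..#......
###......
....#....
...#.#.#.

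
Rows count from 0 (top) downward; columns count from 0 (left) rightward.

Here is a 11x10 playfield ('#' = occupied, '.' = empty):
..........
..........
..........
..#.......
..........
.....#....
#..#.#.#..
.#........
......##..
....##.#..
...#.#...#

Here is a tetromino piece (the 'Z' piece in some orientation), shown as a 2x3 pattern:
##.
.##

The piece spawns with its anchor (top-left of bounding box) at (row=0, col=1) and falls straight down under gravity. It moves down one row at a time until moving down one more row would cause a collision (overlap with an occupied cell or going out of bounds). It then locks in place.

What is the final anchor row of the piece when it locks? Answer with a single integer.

Spawn at (row=0, col=1). Try each row:
  row 0: fits
  row 1: fits
  row 2: blocked -> lock at row 1

Answer: 1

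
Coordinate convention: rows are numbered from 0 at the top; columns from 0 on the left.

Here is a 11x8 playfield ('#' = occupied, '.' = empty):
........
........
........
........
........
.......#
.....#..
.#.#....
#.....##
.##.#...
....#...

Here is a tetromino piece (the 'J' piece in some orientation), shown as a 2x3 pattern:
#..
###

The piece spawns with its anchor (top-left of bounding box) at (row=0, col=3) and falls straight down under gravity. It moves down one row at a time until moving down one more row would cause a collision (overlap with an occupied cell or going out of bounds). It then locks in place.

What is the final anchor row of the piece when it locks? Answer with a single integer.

Answer: 4

Derivation:
Spawn at (row=0, col=3). Try each row:
  row 0: fits
  row 1: fits
  row 2: fits
  row 3: fits
  row 4: fits
  row 5: blocked -> lock at row 4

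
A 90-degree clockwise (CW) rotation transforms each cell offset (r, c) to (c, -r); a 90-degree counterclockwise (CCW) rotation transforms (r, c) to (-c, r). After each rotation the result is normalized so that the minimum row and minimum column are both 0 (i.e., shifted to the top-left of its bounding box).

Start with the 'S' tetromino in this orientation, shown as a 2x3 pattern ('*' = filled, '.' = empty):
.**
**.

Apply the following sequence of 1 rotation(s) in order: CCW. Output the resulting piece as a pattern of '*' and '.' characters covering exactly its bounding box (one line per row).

Answer: *.
**
.*

Derivation:
Start:
.**
**.
After rotation 1 (CCW):
*.
**
.*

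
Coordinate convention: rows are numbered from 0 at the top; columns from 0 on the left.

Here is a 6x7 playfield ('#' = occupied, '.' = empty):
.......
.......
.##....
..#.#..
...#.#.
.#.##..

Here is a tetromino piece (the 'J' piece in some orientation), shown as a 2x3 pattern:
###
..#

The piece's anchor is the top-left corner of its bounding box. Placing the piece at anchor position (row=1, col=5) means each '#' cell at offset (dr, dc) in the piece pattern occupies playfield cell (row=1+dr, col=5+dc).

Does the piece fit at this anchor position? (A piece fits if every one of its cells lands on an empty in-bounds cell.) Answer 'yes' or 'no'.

Answer: no

Derivation:
Check each piece cell at anchor (1, 5):
  offset (0,0) -> (1,5): empty -> OK
  offset (0,1) -> (1,6): empty -> OK
  offset (0,2) -> (1,7): out of bounds -> FAIL
  offset (1,2) -> (2,7): out of bounds -> FAIL
All cells valid: no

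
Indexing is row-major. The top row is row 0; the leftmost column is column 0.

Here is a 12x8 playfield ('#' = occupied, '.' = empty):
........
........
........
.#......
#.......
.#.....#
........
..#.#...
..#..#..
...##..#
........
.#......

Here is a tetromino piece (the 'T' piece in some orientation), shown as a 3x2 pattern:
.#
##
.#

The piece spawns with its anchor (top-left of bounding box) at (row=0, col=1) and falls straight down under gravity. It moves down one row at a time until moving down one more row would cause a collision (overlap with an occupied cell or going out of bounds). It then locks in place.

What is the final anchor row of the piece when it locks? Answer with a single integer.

Spawn at (row=0, col=1). Try each row:
  row 0: fits
  row 1: fits
  row 2: blocked -> lock at row 1

Answer: 1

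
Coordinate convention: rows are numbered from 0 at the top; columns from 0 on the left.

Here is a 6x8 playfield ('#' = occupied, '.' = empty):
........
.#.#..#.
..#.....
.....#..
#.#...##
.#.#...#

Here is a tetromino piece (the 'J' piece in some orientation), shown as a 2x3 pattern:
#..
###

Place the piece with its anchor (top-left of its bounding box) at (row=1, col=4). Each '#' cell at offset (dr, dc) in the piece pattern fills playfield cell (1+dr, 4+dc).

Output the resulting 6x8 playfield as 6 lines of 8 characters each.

Fill (1+0,4+0) = (1,4)
Fill (1+1,4+0) = (2,4)
Fill (1+1,4+1) = (2,5)
Fill (1+1,4+2) = (2,6)

Answer: ........
.#.##.#.
..#.###.
.....#..
#.#...##
.#.#...#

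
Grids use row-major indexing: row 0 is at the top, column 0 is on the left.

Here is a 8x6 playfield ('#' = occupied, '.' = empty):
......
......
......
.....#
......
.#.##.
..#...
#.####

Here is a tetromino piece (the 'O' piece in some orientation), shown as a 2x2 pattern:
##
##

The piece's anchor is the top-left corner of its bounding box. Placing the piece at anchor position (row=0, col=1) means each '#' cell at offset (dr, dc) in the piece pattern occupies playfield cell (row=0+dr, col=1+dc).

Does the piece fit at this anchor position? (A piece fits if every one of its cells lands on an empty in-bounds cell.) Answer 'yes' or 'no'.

Check each piece cell at anchor (0, 1):
  offset (0,0) -> (0,1): empty -> OK
  offset (0,1) -> (0,2): empty -> OK
  offset (1,0) -> (1,1): empty -> OK
  offset (1,1) -> (1,2): empty -> OK
All cells valid: yes

Answer: yes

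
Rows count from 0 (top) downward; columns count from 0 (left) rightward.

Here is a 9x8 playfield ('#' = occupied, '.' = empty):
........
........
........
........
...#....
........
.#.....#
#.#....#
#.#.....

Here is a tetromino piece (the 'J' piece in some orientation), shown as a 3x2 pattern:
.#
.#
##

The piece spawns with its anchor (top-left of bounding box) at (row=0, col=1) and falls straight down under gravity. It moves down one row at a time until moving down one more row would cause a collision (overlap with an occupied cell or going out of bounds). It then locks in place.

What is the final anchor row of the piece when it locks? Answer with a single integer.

Spawn at (row=0, col=1). Try each row:
  row 0: fits
  row 1: fits
  row 2: fits
  row 3: fits
  row 4: blocked -> lock at row 3

Answer: 3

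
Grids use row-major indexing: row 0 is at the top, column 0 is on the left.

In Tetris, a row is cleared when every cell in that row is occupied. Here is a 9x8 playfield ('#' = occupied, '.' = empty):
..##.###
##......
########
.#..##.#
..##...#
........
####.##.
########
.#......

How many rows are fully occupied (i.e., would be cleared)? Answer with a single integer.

Check each row:
  row 0: 3 empty cells -> not full
  row 1: 6 empty cells -> not full
  row 2: 0 empty cells -> FULL (clear)
  row 3: 4 empty cells -> not full
  row 4: 5 empty cells -> not full
  row 5: 8 empty cells -> not full
  row 6: 2 empty cells -> not full
  row 7: 0 empty cells -> FULL (clear)
  row 8: 7 empty cells -> not full
Total rows cleared: 2

Answer: 2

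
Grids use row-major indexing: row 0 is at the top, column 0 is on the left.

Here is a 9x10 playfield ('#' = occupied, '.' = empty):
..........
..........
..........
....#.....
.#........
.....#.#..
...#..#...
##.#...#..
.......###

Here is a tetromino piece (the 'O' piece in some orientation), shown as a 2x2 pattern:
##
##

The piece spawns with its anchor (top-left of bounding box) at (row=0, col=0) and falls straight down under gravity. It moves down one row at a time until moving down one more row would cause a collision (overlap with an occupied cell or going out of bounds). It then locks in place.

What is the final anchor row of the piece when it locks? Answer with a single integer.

Spawn at (row=0, col=0). Try each row:
  row 0: fits
  row 1: fits
  row 2: fits
  row 3: blocked -> lock at row 2

Answer: 2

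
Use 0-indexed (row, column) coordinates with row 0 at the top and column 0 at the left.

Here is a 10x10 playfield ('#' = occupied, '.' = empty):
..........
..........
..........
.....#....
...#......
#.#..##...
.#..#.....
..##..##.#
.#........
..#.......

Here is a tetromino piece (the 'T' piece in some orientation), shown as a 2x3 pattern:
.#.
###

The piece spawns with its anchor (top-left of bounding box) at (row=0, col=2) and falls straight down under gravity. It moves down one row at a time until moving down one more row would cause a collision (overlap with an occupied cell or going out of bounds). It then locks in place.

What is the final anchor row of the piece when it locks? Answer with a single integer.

Spawn at (row=0, col=2). Try each row:
  row 0: fits
  row 1: fits
  row 2: fits
  row 3: blocked -> lock at row 2

Answer: 2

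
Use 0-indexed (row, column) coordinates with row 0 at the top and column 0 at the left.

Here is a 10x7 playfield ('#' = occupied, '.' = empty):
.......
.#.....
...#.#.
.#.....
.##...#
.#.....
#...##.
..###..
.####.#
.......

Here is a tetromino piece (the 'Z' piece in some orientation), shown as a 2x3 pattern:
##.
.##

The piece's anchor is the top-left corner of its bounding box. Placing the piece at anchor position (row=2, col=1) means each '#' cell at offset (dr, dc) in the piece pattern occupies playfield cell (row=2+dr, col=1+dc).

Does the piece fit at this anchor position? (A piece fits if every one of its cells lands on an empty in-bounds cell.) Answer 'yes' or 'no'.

Check each piece cell at anchor (2, 1):
  offset (0,0) -> (2,1): empty -> OK
  offset (0,1) -> (2,2): empty -> OK
  offset (1,1) -> (3,2): empty -> OK
  offset (1,2) -> (3,3): empty -> OK
All cells valid: yes

Answer: yes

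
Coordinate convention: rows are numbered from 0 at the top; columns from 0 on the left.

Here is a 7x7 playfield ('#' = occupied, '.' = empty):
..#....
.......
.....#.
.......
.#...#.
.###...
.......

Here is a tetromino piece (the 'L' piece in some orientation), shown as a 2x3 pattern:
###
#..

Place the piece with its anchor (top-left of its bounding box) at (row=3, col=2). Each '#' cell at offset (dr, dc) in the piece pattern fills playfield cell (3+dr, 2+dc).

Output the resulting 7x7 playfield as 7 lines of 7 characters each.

Answer: ..#....
.......
.....#.
..###..
.##..#.
.###...
.......

Derivation:
Fill (3+0,2+0) = (3,2)
Fill (3+0,2+1) = (3,3)
Fill (3+0,2+2) = (3,4)
Fill (3+1,2+0) = (4,2)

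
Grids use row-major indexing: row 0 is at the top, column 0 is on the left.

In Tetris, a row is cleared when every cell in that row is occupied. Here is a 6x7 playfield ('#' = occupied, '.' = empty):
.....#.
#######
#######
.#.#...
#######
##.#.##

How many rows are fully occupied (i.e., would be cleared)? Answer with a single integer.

Answer: 3

Derivation:
Check each row:
  row 0: 6 empty cells -> not full
  row 1: 0 empty cells -> FULL (clear)
  row 2: 0 empty cells -> FULL (clear)
  row 3: 5 empty cells -> not full
  row 4: 0 empty cells -> FULL (clear)
  row 5: 2 empty cells -> not full
Total rows cleared: 3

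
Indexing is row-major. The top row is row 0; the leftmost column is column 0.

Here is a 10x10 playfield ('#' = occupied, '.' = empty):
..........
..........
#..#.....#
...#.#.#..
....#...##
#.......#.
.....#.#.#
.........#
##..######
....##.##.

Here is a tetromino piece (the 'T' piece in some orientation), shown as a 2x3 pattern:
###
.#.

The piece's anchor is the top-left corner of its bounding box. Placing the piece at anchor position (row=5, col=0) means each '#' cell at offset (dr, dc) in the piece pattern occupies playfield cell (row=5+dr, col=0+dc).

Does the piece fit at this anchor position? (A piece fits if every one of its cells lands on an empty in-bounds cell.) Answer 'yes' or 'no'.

Answer: no

Derivation:
Check each piece cell at anchor (5, 0):
  offset (0,0) -> (5,0): occupied ('#') -> FAIL
  offset (0,1) -> (5,1): empty -> OK
  offset (0,2) -> (5,2): empty -> OK
  offset (1,1) -> (6,1): empty -> OK
All cells valid: no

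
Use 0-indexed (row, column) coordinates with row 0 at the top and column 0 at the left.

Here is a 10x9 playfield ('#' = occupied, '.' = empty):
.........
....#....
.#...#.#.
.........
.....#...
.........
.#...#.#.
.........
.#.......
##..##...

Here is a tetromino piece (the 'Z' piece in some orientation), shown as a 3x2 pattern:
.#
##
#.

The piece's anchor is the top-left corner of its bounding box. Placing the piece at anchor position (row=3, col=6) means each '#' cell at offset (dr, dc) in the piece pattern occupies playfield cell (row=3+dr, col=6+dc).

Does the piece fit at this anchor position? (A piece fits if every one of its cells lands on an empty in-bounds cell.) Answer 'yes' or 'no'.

Check each piece cell at anchor (3, 6):
  offset (0,1) -> (3,7): empty -> OK
  offset (1,0) -> (4,6): empty -> OK
  offset (1,1) -> (4,7): empty -> OK
  offset (2,0) -> (5,6): empty -> OK
All cells valid: yes

Answer: yes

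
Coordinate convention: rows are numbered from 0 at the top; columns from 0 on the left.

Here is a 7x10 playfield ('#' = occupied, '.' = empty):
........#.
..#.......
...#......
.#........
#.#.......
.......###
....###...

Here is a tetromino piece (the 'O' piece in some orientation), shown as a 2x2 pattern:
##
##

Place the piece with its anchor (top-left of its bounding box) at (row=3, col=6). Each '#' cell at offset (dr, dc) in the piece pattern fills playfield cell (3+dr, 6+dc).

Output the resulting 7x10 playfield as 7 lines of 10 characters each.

Fill (3+0,6+0) = (3,6)
Fill (3+0,6+1) = (3,7)
Fill (3+1,6+0) = (4,6)
Fill (3+1,6+1) = (4,7)

Answer: ........#.
..#.......
...#......
.#....##..
#.#...##..
.......###
....###...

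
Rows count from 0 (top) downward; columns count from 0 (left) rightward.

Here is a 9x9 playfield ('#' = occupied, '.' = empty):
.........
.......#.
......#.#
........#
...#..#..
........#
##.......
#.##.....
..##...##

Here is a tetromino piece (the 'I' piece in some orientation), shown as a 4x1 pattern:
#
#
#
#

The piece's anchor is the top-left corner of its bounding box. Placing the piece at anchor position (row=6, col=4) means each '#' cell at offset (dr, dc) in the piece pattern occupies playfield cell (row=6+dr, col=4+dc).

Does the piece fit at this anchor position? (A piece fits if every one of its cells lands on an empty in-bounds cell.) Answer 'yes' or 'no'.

Check each piece cell at anchor (6, 4):
  offset (0,0) -> (6,4): empty -> OK
  offset (1,0) -> (7,4): empty -> OK
  offset (2,0) -> (8,4): empty -> OK
  offset (3,0) -> (9,4): out of bounds -> FAIL
All cells valid: no

Answer: no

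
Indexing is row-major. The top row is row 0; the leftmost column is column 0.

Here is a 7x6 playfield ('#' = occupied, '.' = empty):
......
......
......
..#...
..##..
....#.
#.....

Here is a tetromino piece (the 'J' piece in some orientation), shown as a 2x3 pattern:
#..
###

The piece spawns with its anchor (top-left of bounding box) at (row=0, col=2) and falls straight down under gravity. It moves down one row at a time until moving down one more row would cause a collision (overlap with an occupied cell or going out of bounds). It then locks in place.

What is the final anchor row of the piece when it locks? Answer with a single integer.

Spawn at (row=0, col=2). Try each row:
  row 0: fits
  row 1: fits
  row 2: blocked -> lock at row 1

Answer: 1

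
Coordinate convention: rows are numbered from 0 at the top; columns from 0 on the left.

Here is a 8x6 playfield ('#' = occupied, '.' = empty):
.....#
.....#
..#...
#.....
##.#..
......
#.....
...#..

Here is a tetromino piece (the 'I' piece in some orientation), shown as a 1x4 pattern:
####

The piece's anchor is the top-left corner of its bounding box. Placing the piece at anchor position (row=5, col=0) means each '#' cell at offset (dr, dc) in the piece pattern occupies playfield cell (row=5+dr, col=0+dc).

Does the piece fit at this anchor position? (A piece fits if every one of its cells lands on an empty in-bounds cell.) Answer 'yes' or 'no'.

Check each piece cell at anchor (5, 0):
  offset (0,0) -> (5,0): empty -> OK
  offset (0,1) -> (5,1): empty -> OK
  offset (0,2) -> (5,2): empty -> OK
  offset (0,3) -> (5,3): empty -> OK
All cells valid: yes

Answer: yes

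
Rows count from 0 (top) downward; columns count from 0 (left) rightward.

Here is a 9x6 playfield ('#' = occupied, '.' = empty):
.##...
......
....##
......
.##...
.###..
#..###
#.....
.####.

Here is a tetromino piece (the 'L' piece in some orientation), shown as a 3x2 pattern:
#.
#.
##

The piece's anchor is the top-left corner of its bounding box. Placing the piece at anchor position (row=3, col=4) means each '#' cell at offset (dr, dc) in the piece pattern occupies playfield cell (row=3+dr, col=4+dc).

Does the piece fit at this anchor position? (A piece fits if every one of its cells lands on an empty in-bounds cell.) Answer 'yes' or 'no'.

Answer: yes

Derivation:
Check each piece cell at anchor (3, 4):
  offset (0,0) -> (3,4): empty -> OK
  offset (1,0) -> (4,4): empty -> OK
  offset (2,0) -> (5,4): empty -> OK
  offset (2,1) -> (5,5): empty -> OK
All cells valid: yes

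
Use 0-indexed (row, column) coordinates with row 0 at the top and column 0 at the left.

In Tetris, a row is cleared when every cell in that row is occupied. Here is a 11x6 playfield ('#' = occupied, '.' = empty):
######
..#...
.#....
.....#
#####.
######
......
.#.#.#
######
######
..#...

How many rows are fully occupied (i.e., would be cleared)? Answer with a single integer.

Answer: 4

Derivation:
Check each row:
  row 0: 0 empty cells -> FULL (clear)
  row 1: 5 empty cells -> not full
  row 2: 5 empty cells -> not full
  row 3: 5 empty cells -> not full
  row 4: 1 empty cell -> not full
  row 5: 0 empty cells -> FULL (clear)
  row 6: 6 empty cells -> not full
  row 7: 3 empty cells -> not full
  row 8: 0 empty cells -> FULL (clear)
  row 9: 0 empty cells -> FULL (clear)
  row 10: 5 empty cells -> not full
Total rows cleared: 4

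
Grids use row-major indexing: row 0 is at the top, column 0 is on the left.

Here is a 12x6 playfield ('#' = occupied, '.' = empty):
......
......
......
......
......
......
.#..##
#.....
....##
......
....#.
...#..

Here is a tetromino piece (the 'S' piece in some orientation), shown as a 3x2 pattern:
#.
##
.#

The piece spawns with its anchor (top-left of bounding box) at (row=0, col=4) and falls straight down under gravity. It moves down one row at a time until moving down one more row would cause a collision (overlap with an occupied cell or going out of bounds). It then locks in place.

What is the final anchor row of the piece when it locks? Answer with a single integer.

Answer: 3

Derivation:
Spawn at (row=0, col=4). Try each row:
  row 0: fits
  row 1: fits
  row 2: fits
  row 3: fits
  row 4: blocked -> lock at row 3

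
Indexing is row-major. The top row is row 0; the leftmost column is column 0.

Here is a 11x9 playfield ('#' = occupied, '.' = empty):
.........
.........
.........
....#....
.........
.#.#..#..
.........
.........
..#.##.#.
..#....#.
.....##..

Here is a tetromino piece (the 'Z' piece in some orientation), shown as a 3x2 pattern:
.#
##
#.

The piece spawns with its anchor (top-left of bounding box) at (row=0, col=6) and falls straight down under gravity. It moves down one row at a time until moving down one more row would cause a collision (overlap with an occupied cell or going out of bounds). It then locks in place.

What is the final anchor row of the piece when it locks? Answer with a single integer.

Answer: 2

Derivation:
Spawn at (row=0, col=6). Try each row:
  row 0: fits
  row 1: fits
  row 2: fits
  row 3: blocked -> lock at row 2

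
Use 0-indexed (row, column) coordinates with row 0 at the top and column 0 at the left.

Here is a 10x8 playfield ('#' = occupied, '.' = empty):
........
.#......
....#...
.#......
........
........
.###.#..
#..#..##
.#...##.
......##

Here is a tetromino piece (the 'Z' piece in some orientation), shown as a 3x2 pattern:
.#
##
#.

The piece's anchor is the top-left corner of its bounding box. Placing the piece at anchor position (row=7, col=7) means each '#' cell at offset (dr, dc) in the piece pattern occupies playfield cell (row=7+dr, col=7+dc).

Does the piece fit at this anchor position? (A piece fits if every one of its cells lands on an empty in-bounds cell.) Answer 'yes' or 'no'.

Check each piece cell at anchor (7, 7):
  offset (0,1) -> (7,8): out of bounds -> FAIL
  offset (1,0) -> (8,7): empty -> OK
  offset (1,1) -> (8,8): out of bounds -> FAIL
  offset (2,0) -> (9,7): occupied ('#') -> FAIL
All cells valid: no

Answer: no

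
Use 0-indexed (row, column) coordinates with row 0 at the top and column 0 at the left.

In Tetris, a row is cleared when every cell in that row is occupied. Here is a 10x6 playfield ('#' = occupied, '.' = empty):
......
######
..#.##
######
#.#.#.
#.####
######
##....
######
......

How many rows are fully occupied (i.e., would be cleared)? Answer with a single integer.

Answer: 4

Derivation:
Check each row:
  row 0: 6 empty cells -> not full
  row 1: 0 empty cells -> FULL (clear)
  row 2: 3 empty cells -> not full
  row 3: 0 empty cells -> FULL (clear)
  row 4: 3 empty cells -> not full
  row 5: 1 empty cell -> not full
  row 6: 0 empty cells -> FULL (clear)
  row 7: 4 empty cells -> not full
  row 8: 0 empty cells -> FULL (clear)
  row 9: 6 empty cells -> not full
Total rows cleared: 4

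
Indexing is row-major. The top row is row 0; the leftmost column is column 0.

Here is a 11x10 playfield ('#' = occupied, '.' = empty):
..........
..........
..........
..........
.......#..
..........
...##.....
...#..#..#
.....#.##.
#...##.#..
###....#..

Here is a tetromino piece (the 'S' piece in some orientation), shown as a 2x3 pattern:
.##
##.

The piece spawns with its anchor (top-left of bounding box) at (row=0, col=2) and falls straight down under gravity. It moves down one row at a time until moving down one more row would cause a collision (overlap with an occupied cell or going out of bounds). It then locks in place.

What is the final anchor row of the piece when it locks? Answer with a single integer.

Spawn at (row=0, col=2). Try each row:
  row 0: fits
  row 1: fits
  row 2: fits
  row 3: fits
  row 4: fits
  row 5: blocked -> lock at row 4

Answer: 4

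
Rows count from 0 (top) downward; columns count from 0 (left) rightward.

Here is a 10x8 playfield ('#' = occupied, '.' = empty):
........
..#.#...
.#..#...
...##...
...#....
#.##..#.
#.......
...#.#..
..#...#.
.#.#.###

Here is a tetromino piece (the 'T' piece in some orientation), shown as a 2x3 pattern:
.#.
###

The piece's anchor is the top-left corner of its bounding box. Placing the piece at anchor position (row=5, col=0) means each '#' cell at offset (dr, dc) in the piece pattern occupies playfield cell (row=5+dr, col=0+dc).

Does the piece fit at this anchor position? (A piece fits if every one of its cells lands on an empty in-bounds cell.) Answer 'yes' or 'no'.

Check each piece cell at anchor (5, 0):
  offset (0,1) -> (5,1): empty -> OK
  offset (1,0) -> (6,0): occupied ('#') -> FAIL
  offset (1,1) -> (6,1): empty -> OK
  offset (1,2) -> (6,2): empty -> OK
All cells valid: no

Answer: no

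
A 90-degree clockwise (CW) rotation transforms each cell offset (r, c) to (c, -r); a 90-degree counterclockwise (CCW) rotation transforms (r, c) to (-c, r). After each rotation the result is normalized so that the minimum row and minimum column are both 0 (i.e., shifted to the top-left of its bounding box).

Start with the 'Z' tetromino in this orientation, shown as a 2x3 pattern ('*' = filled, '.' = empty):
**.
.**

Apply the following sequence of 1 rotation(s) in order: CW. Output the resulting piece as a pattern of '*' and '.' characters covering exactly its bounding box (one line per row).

Answer: .*
**
*.

Derivation:
Start:
**.
.**
After rotation 1 (CW):
.*
**
*.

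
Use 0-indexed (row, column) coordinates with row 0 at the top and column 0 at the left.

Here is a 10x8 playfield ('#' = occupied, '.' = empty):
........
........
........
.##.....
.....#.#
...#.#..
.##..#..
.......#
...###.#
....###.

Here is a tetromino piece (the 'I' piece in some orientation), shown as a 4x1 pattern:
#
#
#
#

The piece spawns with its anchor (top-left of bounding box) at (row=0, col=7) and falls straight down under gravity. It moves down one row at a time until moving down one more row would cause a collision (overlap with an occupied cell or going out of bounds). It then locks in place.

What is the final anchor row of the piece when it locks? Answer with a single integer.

Spawn at (row=0, col=7). Try each row:
  row 0: fits
  row 1: blocked -> lock at row 0

Answer: 0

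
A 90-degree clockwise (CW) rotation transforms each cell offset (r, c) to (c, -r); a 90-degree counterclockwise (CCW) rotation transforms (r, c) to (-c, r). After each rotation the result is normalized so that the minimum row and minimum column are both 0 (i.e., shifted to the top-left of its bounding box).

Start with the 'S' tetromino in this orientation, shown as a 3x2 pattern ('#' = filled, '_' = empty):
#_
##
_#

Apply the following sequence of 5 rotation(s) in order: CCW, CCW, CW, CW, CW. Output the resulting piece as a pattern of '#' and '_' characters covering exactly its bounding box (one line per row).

Answer: _##
##_

Derivation:
Start:
#_
##
_#
After rotation 1 (CCW):
_##
##_
After rotation 2 (CCW):
#_
##
_#
After rotation 3 (CW):
_##
##_
After rotation 4 (CW):
#_
##
_#
After rotation 5 (CW):
_##
##_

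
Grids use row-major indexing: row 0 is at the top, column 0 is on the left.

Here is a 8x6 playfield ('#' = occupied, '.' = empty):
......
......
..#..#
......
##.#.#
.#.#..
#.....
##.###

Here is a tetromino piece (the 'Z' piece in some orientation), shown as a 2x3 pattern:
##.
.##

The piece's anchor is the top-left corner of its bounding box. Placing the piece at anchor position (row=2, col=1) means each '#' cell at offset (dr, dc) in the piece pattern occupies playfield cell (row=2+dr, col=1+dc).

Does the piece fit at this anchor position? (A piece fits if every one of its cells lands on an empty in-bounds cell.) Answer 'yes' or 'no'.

Check each piece cell at anchor (2, 1):
  offset (0,0) -> (2,1): empty -> OK
  offset (0,1) -> (2,2): occupied ('#') -> FAIL
  offset (1,1) -> (3,2): empty -> OK
  offset (1,2) -> (3,3): empty -> OK
All cells valid: no

Answer: no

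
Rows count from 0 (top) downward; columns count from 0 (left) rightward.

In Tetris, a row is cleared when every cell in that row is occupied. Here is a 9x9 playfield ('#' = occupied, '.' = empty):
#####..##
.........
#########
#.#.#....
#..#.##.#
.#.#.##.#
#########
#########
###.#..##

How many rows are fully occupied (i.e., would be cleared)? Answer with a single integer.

Answer: 3

Derivation:
Check each row:
  row 0: 2 empty cells -> not full
  row 1: 9 empty cells -> not full
  row 2: 0 empty cells -> FULL (clear)
  row 3: 6 empty cells -> not full
  row 4: 4 empty cells -> not full
  row 5: 4 empty cells -> not full
  row 6: 0 empty cells -> FULL (clear)
  row 7: 0 empty cells -> FULL (clear)
  row 8: 3 empty cells -> not full
Total rows cleared: 3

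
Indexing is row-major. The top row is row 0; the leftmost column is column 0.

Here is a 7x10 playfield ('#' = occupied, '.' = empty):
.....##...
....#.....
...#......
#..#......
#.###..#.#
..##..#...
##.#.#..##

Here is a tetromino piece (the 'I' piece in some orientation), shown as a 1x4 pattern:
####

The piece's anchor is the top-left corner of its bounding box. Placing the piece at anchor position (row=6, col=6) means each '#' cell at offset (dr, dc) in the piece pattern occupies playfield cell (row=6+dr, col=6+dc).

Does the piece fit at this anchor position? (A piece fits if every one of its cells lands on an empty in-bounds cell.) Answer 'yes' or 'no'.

Answer: no

Derivation:
Check each piece cell at anchor (6, 6):
  offset (0,0) -> (6,6): empty -> OK
  offset (0,1) -> (6,7): empty -> OK
  offset (0,2) -> (6,8): occupied ('#') -> FAIL
  offset (0,3) -> (6,9): occupied ('#') -> FAIL
All cells valid: no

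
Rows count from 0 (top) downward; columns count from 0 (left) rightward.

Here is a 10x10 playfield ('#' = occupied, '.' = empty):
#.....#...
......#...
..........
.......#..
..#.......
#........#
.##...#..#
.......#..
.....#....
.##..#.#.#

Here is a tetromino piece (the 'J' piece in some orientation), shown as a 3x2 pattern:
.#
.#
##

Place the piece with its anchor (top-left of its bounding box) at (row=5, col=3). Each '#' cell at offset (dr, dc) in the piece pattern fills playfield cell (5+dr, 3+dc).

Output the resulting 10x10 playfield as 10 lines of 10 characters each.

Fill (5+0,3+1) = (5,4)
Fill (5+1,3+1) = (6,4)
Fill (5+2,3+0) = (7,3)
Fill (5+2,3+1) = (7,4)

Answer: #.....#...
......#...
..........
.......#..
..#.......
#...#....#
.##.#.#..#
...##..#..
.....#....
.##..#.#.#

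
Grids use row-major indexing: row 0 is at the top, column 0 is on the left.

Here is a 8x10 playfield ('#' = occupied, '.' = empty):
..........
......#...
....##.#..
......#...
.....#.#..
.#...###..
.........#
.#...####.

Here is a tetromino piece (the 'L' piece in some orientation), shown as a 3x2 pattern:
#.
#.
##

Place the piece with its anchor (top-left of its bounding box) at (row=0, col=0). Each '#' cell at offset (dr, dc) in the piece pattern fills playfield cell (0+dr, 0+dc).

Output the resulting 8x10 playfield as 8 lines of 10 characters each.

Fill (0+0,0+0) = (0,0)
Fill (0+1,0+0) = (1,0)
Fill (0+2,0+0) = (2,0)
Fill (0+2,0+1) = (2,1)

Answer: #.........
#.....#...
##..##.#..
......#...
.....#.#..
.#...###..
.........#
.#...####.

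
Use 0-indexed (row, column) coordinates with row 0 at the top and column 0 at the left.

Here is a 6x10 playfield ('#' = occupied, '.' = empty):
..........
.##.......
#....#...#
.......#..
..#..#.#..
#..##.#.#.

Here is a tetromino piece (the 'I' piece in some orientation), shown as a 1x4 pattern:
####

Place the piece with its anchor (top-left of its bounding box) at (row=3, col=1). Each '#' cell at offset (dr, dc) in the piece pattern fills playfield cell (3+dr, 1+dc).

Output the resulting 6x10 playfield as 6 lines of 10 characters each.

Fill (3+0,1+0) = (3,1)
Fill (3+0,1+1) = (3,2)
Fill (3+0,1+2) = (3,3)
Fill (3+0,1+3) = (3,4)

Answer: ..........
.##.......
#....#...#
.####..#..
..#..#.#..
#..##.#.#.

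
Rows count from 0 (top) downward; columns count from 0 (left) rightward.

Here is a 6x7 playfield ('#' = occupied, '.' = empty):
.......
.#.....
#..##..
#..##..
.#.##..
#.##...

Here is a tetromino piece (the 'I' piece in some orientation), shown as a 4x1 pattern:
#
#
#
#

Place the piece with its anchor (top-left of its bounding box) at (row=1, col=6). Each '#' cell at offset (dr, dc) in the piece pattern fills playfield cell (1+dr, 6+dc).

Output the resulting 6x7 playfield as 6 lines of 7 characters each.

Fill (1+0,6+0) = (1,6)
Fill (1+1,6+0) = (2,6)
Fill (1+2,6+0) = (3,6)
Fill (1+3,6+0) = (4,6)

Answer: .......
.#....#
#..##.#
#..##.#
.#.##.#
#.##...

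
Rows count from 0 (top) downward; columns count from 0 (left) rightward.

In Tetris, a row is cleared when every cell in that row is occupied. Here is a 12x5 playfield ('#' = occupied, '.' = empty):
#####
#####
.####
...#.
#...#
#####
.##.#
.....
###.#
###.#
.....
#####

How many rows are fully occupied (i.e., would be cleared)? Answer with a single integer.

Check each row:
  row 0: 0 empty cells -> FULL (clear)
  row 1: 0 empty cells -> FULL (clear)
  row 2: 1 empty cell -> not full
  row 3: 4 empty cells -> not full
  row 4: 3 empty cells -> not full
  row 5: 0 empty cells -> FULL (clear)
  row 6: 2 empty cells -> not full
  row 7: 5 empty cells -> not full
  row 8: 1 empty cell -> not full
  row 9: 1 empty cell -> not full
  row 10: 5 empty cells -> not full
  row 11: 0 empty cells -> FULL (clear)
Total rows cleared: 4

Answer: 4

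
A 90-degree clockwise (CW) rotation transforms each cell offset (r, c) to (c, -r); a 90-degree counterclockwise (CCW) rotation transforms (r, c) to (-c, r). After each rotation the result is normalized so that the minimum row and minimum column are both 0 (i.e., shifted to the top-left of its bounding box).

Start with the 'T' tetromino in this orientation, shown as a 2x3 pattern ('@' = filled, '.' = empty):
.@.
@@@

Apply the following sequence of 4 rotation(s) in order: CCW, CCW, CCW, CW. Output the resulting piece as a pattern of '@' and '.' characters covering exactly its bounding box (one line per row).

Start:
.@.
@@@
After rotation 1 (CCW):
.@
@@
.@
After rotation 2 (CCW):
@@@
.@.
After rotation 3 (CCW):
@.
@@
@.
After rotation 4 (CW):
@@@
.@.

Answer: @@@
.@.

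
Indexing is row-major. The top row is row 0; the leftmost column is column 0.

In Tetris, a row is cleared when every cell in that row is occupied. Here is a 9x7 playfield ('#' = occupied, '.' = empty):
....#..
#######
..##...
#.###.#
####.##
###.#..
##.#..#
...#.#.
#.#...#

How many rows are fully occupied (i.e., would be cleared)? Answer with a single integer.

Check each row:
  row 0: 6 empty cells -> not full
  row 1: 0 empty cells -> FULL (clear)
  row 2: 5 empty cells -> not full
  row 3: 2 empty cells -> not full
  row 4: 1 empty cell -> not full
  row 5: 3 empty cells -> not full
  row 6: 3 empty cells -> not full
  row 7: 5 empty cells -> not full
  row 8: 4 empty cells -> not full
Total rows cleared: 1

Answer: 1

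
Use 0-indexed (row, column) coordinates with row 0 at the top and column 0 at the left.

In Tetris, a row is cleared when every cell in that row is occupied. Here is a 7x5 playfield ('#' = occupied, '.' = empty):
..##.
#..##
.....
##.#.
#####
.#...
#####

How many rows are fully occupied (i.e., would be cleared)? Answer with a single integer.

Answer: 2

Derivation:
Check each row:
  row 0: 3 empty cells -> not full
  row 1: 2 empty cells -> not full
  row 2: 5 empty cells -> not full
  row 3: 2 empty cells -> not full
  row 4: 0 empty cells -> FULL (clear)
  row 5: 4 empty cells -> not full
  row 6: 0 empty cells -> FULL (clear)
Total rows cleared: 2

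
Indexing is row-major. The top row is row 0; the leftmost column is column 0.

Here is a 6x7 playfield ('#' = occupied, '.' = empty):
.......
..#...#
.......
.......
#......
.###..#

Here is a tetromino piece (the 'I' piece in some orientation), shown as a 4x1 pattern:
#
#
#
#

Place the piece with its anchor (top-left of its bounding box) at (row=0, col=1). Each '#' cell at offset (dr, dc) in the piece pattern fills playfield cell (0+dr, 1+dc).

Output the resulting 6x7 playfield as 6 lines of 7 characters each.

Fill (0+0,1+0) = (0,1)
Fill (0+1,1+0) = (1,1)
Fill (0+2,1+0) = (2,1)
Fill (0+3,1+0) = (3,1)

Answer: .#.....
.##...#
.#.....
.#.....
#......
.###..#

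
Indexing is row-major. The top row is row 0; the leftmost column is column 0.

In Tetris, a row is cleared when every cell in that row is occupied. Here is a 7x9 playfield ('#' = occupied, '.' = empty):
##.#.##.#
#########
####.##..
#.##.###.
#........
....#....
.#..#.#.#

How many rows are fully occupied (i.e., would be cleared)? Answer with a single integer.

Answer: 1

Derivation:
Check each row:
  row 0: 3 empty cells -> not full
  row 1: 0 empty cells -> FULL (clear)
  row 2: 3 empty cells -> not full
  row 3: 3 empty cells -> not full
  row 4: 8 empty cells -> not full
  row 5: 8 empty cells -> not full
  row 6: 5 empty cells -> not full
Total rows cleared: 1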